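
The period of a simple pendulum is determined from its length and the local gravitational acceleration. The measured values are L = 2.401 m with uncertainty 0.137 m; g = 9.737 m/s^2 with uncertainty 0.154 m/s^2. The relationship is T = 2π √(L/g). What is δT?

0.0924 s

Each factor contributes (exponent × relative error)² to (δT/T)²:
  (½·δL/L)² = (0.5×0.0571)² = 0.000814;  (−½·δg/g)² = (-0.5×0.0158)² = 6.25e-05
δT/T = √(0.000876) = 0.0296
T = 3.120 s, so δT = 0.0296 × 3.120 = 0.0924 s.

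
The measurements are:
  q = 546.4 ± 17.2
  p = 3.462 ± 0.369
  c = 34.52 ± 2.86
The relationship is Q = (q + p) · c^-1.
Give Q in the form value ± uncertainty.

Let u = q + p = 549.9. δu = √(δq² + δp²) = √(296 + 0.136) = 17.2, so δu/u = 0.0313.
Q is then a monomial in u, c:
δQ/Q = √((δu/u)² + (-1·δc/c)²) = √(0.000979 + 0.00686) = 0.0886
Q = 15.93, so δQ = 0.0886 × 15.93 = 1.41.

15.93 ± 1.41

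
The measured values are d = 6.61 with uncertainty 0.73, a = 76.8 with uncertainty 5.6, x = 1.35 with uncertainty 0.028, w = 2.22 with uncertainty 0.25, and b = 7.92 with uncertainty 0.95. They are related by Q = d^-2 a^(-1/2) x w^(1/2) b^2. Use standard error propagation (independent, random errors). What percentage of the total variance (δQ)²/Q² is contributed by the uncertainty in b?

51.7%

(δQ/Q)² = (-2·δd/d)² + (−½·δa/a)² + (1·δx/x)² + (½·δw/w)² + (2·δb/b)²
  d term: (-2×0.110)² = 0.0488
  a term: (-0.5×0.0729)² = 0.00133
  x term: (1×0.0207)² = 0.000430
  w term: (0.5×0.113)² = 0.00317
  b term: (2×0.120)² = 0.0576
Total = 0.111. Share from b = 0.0576/0.111 = 0.517.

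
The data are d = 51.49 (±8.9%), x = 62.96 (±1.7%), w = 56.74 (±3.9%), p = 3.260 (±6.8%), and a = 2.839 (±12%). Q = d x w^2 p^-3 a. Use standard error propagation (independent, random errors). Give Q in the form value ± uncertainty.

(8.552 ± 2.27) × 10^5

Since Q is a product/quotient, work with relative uncertainties:
  (1·δd/d)² = (1×0.0890)² = 0.00792;  (1·δx/x)² = (1×0.0170)² = 0.000289;  (2·δw/w)² = (2×0.0390)² = 0.00608;  (-3·δp/p)² = (-3×0.0680)² = 0.0416;  (1·δa/a)² = (1×0.120)² = 0.0144
δQ/Q = √(0.0703) = 0.265
Q = 855200, so δQ = 0.265 × 855200 = 2.27e+05.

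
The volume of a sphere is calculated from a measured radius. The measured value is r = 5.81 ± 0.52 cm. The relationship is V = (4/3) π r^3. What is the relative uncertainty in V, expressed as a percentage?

26.9%

V ∝ r^3, so δV/V = |3| · δr/r = 3 × 0.0895 = 0.269.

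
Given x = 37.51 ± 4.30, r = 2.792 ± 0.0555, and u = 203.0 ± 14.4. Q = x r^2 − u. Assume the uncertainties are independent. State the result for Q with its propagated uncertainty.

89.40 ± 38.3

Let p = x·r^2 = 292.4. δp/p = √((1·δx/x)² + (2·δr/r)²) = √(0.0131 + 0.00158) = 0.121, so δp = 35.5.
Q = p − u: δQ = √(δp² + δu²) = √(1260 + 207) = 38.3
Q = 89.40.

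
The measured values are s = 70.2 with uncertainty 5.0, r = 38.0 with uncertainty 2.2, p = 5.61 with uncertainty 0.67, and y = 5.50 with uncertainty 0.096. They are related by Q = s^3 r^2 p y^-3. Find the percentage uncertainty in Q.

Q is a product of powers, so relative uncertainties combine in quadrature:
  (3·δs/s)² = (3×0.0712)² = 0.0457;  (2·δr/r)² = (2×0.0579)² = 0.0134;  (1·δp/p)² = (1×0.119)² = 0.0143;  (-3·δy/y)² = (-3×0.0175)² = 0.00274
δQ/Q = √(0.0761) = 0.276

27.6%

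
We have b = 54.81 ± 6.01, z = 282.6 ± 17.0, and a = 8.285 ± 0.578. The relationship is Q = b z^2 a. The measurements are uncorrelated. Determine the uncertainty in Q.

Each factor contributes (exponent × relative error)² to (δQ/Q)²:
  (1·δb/b)² = (1×0.110)² = 0.0120;  (2·δz/z)² = (2×0.0602)² = 0.0145;  (1·δa/a)² = (1×0.0698)² = 0.00487
δQ/Q = √(0.0314) = 0.177
Q = 3.627e+07, so δQ = 0.177 × 3.627e+07 = 6.42e+06.

6.42e+06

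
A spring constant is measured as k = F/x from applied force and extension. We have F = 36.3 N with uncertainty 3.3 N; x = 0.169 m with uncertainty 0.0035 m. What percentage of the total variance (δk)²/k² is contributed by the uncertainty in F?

95.1%

(δk/k)² = (1·δF/F)² + (-1·δx/x)²
  F term: (1×0.0909)² = 0.00826
  x term: (-1×0.0207)² = 0.000429
Total = 0.00869. Share from F = 0.00826/0.00869 = 0.951.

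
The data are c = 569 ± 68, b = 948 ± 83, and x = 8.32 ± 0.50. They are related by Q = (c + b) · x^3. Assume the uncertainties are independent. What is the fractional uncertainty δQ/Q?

0.194

Let u = c + b = 1520. δu = √(δc² + δb²) = √(4620 + 6890) = 107, so δu/u = 0.0707.
Q is then a monomial in u, x:
δQ/Q = √((δu/u)² + (3·δx/x)²) = √(0.00500 + 0.0325) = 0.194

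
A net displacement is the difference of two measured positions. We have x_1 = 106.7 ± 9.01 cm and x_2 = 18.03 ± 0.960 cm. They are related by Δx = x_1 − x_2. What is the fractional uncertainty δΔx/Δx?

Sums and differences: (δΔx)² = Σ (cᵢ δxᵢ)².
  (δx_1)² = 81.2;  (δx_2)² = 0.922
δΔx = √(82.1) = 9.06 cm
Δx = 88.67 cm, so δΔx/Δx = 9.06/88.67 = 0.102.

0.102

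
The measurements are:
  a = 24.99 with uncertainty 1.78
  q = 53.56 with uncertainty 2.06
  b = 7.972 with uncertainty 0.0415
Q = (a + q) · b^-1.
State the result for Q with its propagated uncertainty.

Let u = a + q = 78.55. δu = √(δa² + δq²) = √(3.17 + 4.24) = 2.72, so δu/u = 0.0347.
Q is then a monomial in u, b:
δQ/Q = √((δu/u)² + (-1·δb/b)²) = √(0.00120 + 2.71e-05) = 0.0350
Q = 9.853, so δQ = 0.0350 × 9.853 = 0.345.

9.853 ± 0.345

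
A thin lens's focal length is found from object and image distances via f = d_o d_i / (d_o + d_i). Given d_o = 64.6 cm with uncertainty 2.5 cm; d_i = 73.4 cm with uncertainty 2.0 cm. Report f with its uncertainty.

34.4 ± 0.832 cm

∂f/∂d_o = (d_i/(d_o+d_i))² = 0.283;  ∂f/∂d_i = (d_o/(d_o+d_i))² = 0.219
δf = √((∂f/∂d_o · δd_o)² + (∂f/∂d_i · δd_i)²) = √(0.500 + 0.192) = 0.832 cm
f = 34.4 cm.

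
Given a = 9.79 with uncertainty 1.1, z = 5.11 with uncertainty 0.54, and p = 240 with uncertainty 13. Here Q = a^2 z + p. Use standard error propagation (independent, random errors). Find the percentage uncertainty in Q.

Let w = a^2·z = 490. δw/w = √((2·δa/a)² + (1·δz/z)²) = √(0.0505 + 0.0112) = 0.248, so δw = 122.
Q = w + p: δQ = √(δw² + δp²) = √(14800 + 169) = 122
Q = 730, so δQ/Q = 122/730 = 0.168.

16.8%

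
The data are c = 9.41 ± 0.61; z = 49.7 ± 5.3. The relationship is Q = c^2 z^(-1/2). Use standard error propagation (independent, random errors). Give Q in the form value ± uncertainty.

12.6 ± 1.76

For a monomial Q ∝ c^2, z^(-1/2), fractional errors add in quadrature:
  (2·δc/c)² = (2×0.0648)² = 0.0168;  (−½·δz/z)² = (-0.5×0.107)² = 0.00284
δQ/Q = √(0.0197) = 0.140
Q = 12.6, so δQ = 0.140 × 12.6 = 1.76.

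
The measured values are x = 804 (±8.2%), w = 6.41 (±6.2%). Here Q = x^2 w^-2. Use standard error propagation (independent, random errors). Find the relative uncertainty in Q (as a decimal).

Q is a product of powers, so relative uncertainties combine in quadrature:
  (2·δx/x)² = (2×0.0820)² = 0.0269;  (-2·δw/w)² = (-2×0.0620)² = 0.0154
δQ/Q = √(0.0423) = 0.206

0.206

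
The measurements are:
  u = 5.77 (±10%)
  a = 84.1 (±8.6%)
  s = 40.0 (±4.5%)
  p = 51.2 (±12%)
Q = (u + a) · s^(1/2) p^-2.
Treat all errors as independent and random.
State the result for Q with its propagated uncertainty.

Let w = u + a = 89.9. δw = √(δu² + δa²) = √(0.333 + 52.3) = 7.26, so δw/w = 0.0807.
Q is then a monomial in w, s, p:
δQ/Q = √((δw/w)² + (½·δs/s)² + (-2·δp/p)²) = √(0.00652 + 0.000506 + 0.0576) = 0.254
Q = 0.217, so δQ = 0.254 × 0.217 = 0.0551.

0.217 ± 0.0551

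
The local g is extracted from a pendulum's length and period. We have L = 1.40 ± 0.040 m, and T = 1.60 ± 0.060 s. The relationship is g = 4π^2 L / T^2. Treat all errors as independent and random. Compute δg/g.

Products/powers → add relative errors in quadrature, weighted by exponent:
  (1·δL/L)² = (1×0.0286)² = 0.000816;  (-2·δT/T)² = (-2×0.0375)² = 0.00562
δg/g = √(0.00644) = 0.0803

0.0803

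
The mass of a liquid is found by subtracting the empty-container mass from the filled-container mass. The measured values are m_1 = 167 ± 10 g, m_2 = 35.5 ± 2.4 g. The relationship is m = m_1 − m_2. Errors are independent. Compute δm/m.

0.0782

Each term contributes (cᵢ δxᵢ)² to (δm)²:
  (δm_1)² = 100;  (δm_2)² = 5.76
δm = √(106) = 10.3 g
m = 132 g, so δm/m = 10.3/132 = 0.0782.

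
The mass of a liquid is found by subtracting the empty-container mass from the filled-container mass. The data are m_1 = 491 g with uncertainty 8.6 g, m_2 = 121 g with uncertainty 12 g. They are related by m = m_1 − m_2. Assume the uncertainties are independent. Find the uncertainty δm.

14.8 g

For a sum/difference, combine absolute errors in quadrature:
  (δm_1)² = 74.0;  (δm_2)² = 144
δm = √(218) = 14.8 g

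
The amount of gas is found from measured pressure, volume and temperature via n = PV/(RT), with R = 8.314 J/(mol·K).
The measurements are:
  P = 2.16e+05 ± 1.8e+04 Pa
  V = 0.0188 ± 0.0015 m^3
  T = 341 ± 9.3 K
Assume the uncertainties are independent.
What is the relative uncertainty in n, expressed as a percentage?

11.9%

Each factor contributes (exponent × relative error)² to (δn/n)²:
  (1·δP/P)² = (1×0.0833)² = 0.00694;  (1·δV/V)² = (1×0.0798)² = 0.00637;  (-1·δT/T)² = (-1×0.0273)² = 0.000744
δn/n = √(0.0141) = 0.119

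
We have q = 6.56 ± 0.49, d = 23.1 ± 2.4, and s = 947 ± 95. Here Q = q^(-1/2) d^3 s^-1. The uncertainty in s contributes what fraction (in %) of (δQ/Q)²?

9.27%

(δQ/Q)² = (−½·δq/q)² + (3·δd/d)² + (-1·δs/s)²
  q term: (-0.5×0.0747)² = 0.00139
  d term: (3×0.104)² = 0.0971
  s term: (-1×0.100)² = 0.0101
Total = 0.109. Share from s = 0.0101/0.109 = 0.0927.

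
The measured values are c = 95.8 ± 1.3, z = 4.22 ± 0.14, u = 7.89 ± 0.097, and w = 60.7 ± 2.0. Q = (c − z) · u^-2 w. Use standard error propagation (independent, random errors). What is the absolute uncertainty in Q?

Let h = c − z = 91.6. δh = √(δc² + δz²) = √(1.69 + 0.0196) = 1.31, so δh/h = 0.0143.
Q is then a monomial in h, u, w:
δQ/Q = √((δh/h)² + (-2·δu/u)² + (1·δw/w)²) = √(0.000204 + 0.000605 + 0.00109) = 0.0435
Q = 89.3, so δQ = 0.0435 × 89.3 = 3.89.

3.89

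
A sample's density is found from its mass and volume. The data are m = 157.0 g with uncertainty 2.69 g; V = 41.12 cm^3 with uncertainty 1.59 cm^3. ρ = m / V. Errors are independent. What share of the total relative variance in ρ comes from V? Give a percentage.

(δρ/ρ)² = (1·δm/m)² + (-1·δV/V)²
  m term: (1×0.0171)² = 0.000294
  V term: (-1×0.0387)² = 0.00150
Total = 0.00179. Share from V = 0.00150/0.00179 = 0.836.

83.6%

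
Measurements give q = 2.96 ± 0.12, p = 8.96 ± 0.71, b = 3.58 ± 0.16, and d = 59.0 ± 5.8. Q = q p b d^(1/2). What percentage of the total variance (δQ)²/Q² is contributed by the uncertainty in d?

19.6%

(δQ/Q)² = (1·δq/q)² + (1·δp/p)² + (1·δb/b)² + (½·δd/d)²
  q term: (1×0.0405)² = 0.00164
  p term: (1×0.0792)² = 0.00628
  b term: (1×0.0447)² = 0.00200
  d term: (0.5×0.0983)² = 0.00242
Total = 0.0123. Share from d = 0.00242/0.0123 = 0.196.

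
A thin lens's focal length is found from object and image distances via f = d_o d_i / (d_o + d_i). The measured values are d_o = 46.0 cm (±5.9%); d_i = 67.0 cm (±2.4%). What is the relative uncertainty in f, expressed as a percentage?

∂f/∂d_o = (d_i/(d_o+d_i))² = 0.352;  ∂f/∂d_i = (d_o/(d_o+d_i))² = 0.166
δf = √((∂f/∂d_o · δd_o)² + (∂f/∂d_i · δd_i)²) = √(0.910 + 0.0710) = 0.991 cm
f = 27.3 cm, so δf/f = 0.991/27.3 = 0.0363.

3.63%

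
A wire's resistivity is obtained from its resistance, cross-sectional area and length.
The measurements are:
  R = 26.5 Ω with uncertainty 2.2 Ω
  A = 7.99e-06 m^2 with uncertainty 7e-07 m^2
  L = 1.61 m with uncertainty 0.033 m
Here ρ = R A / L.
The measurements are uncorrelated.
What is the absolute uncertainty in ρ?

Since ρ is a product/quotient, work with relative uncertainties:
  (1·δR/R)² = (1×0.0830)² = 0.00689;  (1·δA/A)² = (1×0.0876)² = 0.00768;  (-1·δL/L)² = (-1×0.0205)² = 0.000420
δρ/ρ = √(0.0150) = 0.122
ρ = 0.000132 Ω·m, so δρ = 0.122 × 0.000132 = 1.61e-05 Ω·m.

1.61e-05 Ω·m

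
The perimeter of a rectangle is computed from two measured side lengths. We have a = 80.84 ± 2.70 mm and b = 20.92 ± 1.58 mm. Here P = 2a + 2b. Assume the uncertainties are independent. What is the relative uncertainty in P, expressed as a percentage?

Each term contributes (cᵢ δxᵢ)² to (δP)²:
  (2·δa)² = 29.2;  (2·δb)² = 9.99
δP = √(39.1) = 6.26 mm
P = 203.5 mm, so δP/P = 6.26/203.5 = 0.0307.

3.07%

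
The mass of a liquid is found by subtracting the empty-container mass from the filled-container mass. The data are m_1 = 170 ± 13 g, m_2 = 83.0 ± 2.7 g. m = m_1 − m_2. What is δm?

For a sum/difference, combine absolute errors in quadrature:
  (δm_1)² = 169;  (δm_2)² = 7.29
δm = √(176) = 13.3 g

13.3 g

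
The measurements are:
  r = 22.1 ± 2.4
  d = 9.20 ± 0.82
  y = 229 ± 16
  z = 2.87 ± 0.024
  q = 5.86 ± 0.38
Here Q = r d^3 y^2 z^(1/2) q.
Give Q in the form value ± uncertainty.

Relative error in a monomial: (δQ/Q)² = Σ (nᵢ · δxᵢ/xᵢ)².
  (1·δr/r)² = (1×0.109)² = 0.0118;  (3·δd/d)² = (3×0.0891)² = 0.0715;  (2·δy/y)² = (2×0.0699)² = 0.0195;  (½·δz/z)² = (0.5×0.00836)² = 1.75e-05;  (1·δq/q)² = (1×0.0648)² = 0.00421
δQ/Q = √(0.107) = 0.327
Q = 8.96e+09, so δQ = 0.327 × 8.96e+09 = 2.93e+09.

(8.96 ± 2.93) × 10^9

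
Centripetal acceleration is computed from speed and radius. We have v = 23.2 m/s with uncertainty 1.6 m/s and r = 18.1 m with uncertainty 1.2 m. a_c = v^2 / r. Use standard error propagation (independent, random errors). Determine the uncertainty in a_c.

a_c is a product of powers, so relative uncertainties combine in quadrature:
  (2·δv/v)² = (2×0.0690)² = 0.0190;  (-1·δr/r)² = (-1×0.0663)² = 0.00440
δa_c/a_c = √(0.0234) = 0.153
a_c = 29.7 m/s^2, so δa_c = 0.153 × 29.7 = 4.55 m/s^2.

4.55 m/s^2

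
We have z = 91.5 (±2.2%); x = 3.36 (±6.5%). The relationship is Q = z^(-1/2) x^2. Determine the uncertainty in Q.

For a monomial Q ∝ z^(-1/2), x^2, fractional errors add in quadrature:
  (−½·δz/z)² = (-0.5×0.0220)² = 0.000121;  (2·δx/x)² = (2×0.0650)² = 0.0169
δQ/Q = √(0.0170) = 0.130
Q = 1.18, so δQ = 0.130 × 1.18 = 0.154.

0.154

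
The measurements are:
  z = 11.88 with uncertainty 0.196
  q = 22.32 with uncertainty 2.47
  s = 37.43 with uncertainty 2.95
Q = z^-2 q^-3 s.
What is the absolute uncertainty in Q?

Relative error in a monomial: (δQ/Q)² = Σ (nᵢ · δxᵢ/xᵢ)².
  (-2·δz/z)² = (-2×0.0165)² = 0.00109;  (-3·δq/q)² = (-3×0.111)² = 0.110;  (1·δs/s)² = (1×0.0788)² = 0.00621
δQ/Q = √(0.118) = 0.343
Q = 2.385e-05, so δQ = 0.343 × 2.385e-05 = 8.18e-06.

8.18e-06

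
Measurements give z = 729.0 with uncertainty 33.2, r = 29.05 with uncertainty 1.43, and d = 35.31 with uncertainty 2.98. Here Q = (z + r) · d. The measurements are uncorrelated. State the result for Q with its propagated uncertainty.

Let u = z + r = 758.0. δu = √(δz² + δr²) = √(1100 + 2.04) = 33.2, so δu/u = 0.0438.
Q is then a monomial in u, d:
δQ/Q = √((δu/u)² + (1·δd/d)²) = √(0.00192 + 0.00712) = 0.0951
Q = 26770, so δQ = 0.0951 × 26770 = 2550.

26770 ± 2550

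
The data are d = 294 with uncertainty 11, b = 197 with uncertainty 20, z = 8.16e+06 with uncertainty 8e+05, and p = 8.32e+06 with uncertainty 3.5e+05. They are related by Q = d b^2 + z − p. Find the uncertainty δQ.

2.51e+06

Let w = d·b^2 = 1.14e+07. δw/w = √((1·δd/d)² + (2·δb/b)²) = √(0.00140 + 0.0412) = 0.206, so δw = 2.36e+06.
Q = w + z − p: δQ = √(δw² + δz² + δp²) = √(5.55e+12 + 6.4e+11 + 1.22e+11) = 2.51e+06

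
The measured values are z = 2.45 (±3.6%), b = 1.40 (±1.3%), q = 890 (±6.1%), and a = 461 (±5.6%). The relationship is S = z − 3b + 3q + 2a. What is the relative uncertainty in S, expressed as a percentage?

S is a linear combination, so absolute uncertainties add in quadrature:
  (δz)² = 0.00778;  (3·δb)² = 0.00298;  (3·δq)² = 26500;  (2·δa)² = 2670
δS = √(29200) = 171
S = 3590, so δS/S = 171/3590 = 0.0476.

4.76%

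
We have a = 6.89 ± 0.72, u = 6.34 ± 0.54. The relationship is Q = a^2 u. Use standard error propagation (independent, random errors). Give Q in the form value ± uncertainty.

Each factor contributes (exponent × relative error)² to (δQ/Q)²:
  (2·δa/a)² = (2×0.104)² = 0.0437;  (1·δu/u)² = (1×0.0852)² = 0.00725
δQ/Q = √(0.0509) = 0.226
Q = 301, so δQ = 0.226 × 301 = 67.9.

301 ± 67.9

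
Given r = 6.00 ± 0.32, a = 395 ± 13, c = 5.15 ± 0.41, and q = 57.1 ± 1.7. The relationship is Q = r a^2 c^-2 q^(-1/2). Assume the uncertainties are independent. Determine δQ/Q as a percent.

18.1%

For a monomial Q ∝ r, a^2, c^-2, q^(-1/2), fractional errors add in quadrature:
  (1·δr/r)² = (1×0.0533)² = 0.00284;  (2·δa/a)² = (2×0.0329)² = 0.00433;  (-2·δc/c)² = (-2×0.0796)² = 0.0254;  (−½·δq/q)² = (-0.5×0.0298)² = 0.000222
δQ/Q = √(0.0328) = 0.181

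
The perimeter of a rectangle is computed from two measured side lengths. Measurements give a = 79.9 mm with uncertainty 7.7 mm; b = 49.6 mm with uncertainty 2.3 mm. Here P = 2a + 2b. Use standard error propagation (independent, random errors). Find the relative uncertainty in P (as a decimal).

0.0621

For a sum/difference, combine absolute errors in quadrature:
  (2·δa)² = 237;  (2·δb)² = 21.2
δP = √(258) = 16.1 mm
P = 259 mm, so δP/P = 16.1/259 = 0.0621.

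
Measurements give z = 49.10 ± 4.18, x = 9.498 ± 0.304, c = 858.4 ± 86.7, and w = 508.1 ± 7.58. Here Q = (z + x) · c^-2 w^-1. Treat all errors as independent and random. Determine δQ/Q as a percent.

21.5%

Let u = z + x = 58.60. δu = √(δz² + δx²) = √(17.5 + 0.0924) = 4.19, so δu/u = 0.0715.
Q is then a monomial in u, c, w:
δQ/Q = √((δu/u)² + (-2·δc/c)² + (-1·δw/w)²) = √(0.00512 + 0.0408 + 0.000223) = 0.215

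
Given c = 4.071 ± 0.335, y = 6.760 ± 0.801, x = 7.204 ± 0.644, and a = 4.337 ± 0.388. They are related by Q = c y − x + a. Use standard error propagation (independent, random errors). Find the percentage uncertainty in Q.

16.4%

Let p = c·y = 27.52. δp/p = √((1·δc/c)² + (1·δy/y)²) = √(0.00677 + 0.0140) = 0.144, so δp = 3.97.
Q = p − x + a: δQ = √(δp² + δx² + δa²) = √(15.8 + 0.415 + 0.151) = 4.04
Q = 24.65, so δQ/Q = 4.04/24.65 = 0.164.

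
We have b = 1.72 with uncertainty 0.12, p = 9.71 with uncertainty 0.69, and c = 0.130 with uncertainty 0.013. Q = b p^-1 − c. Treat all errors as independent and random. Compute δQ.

0.0219

Let w = b·p^-1 = 0.177. δw/w = √((1·δb/b)² + (-1·δp/p)²) = √(0.00487 + 0.00505) = 0.0996, so δw = 0.0176.
Q = w − c: δQ = √(δw² + δc²) = √(0.000311 + 0.000169) = 0.0219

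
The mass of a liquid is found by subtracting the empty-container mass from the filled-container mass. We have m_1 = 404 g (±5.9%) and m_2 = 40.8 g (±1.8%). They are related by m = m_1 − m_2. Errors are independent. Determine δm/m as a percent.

For a sum/difference, combine absolute errors in quadrature:
  (δm_1)² = 568;  (δm_2)² = 0.539
δm = √(569) = 23.8 g
m = 363 g, so δm/m = 23.8/363 = 0.0657.

6.57%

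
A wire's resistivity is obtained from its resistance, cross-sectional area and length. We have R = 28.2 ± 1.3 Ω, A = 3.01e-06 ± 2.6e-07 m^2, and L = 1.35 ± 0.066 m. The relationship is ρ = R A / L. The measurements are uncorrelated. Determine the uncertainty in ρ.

Products/powers → add relative errors in quadrature, weighted by exponent:
  (1·δR/R)² = (1×0.0461)² = 0.00213;  (1·δA/A)² = (1×0.0864)² = 0.00746;  (-1·δL/L)² = (-1×0.0489)² = 0.00239
δρ/ρ = √(0.0120) = 0.109
ρ = 6.29e-05 Ω·m, so δρ = 0.109 × 6.29e-05 = 6.88e-06 Ω·m.

6.88e-06 Ω·m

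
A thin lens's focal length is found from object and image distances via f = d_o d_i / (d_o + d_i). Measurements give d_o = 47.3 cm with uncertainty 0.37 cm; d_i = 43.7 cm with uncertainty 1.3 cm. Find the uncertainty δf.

0.361 cm

∂f/∂d_o = (d_i/(d_o+d_i))² = 0.231;  ∂f/∂d_i = (d_o/(d_o+d_i))² = 0.270
δf = √((∂f/∂d_o · δd_o)² + (∂f/∂d_i · δd_i)²) = √(0.00728 + 0.123) = 0.361 cm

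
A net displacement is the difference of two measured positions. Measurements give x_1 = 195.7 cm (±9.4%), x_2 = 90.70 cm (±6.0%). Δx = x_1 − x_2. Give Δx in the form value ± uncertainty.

For a sum/difference, combine absolute errors in quadrature:
  (δx_1)² = 338;  (δx_2)² = 29.6
δΔx = √(368) = 19.2 cm
Δx = 105.0 cm.

105.0 ± 19.2 cm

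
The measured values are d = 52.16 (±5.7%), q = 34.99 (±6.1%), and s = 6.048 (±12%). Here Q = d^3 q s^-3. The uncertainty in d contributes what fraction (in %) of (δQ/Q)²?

(δQ/Q)² = (3·δd/d)² + (1·δq/q)² + (-3·δs/s)²
  d term: (3×0.0570)² = 0.0292
  q term: (1×0.0610)² = 0.00372
  s term: (-3×0.120)² = 0.130
Total = 0.163. Share from d = 0.0292/0.163 = 0.180.

18.0%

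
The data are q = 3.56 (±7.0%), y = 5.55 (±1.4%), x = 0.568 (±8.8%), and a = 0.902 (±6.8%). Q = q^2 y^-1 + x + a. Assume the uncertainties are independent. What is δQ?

0.331

Let p = q^2·y^-1 = 2.28. δp/p = √((2·δq/q)² + (-1·δy/y)²) = √(0.0196 + 0.000196) = 0.141, so δp = 0.321.
Q = p + x + a: δQ = √(δp² + δx² + δa²) = √(0.103 + 0.00250 + 0.00376) = 0.331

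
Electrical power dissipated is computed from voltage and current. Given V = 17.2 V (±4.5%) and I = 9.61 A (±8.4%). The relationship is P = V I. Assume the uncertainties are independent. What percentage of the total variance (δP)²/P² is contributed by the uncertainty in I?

(δP/P)² = (1·δV/V)² + (1·δI/I)²
  V term: (1×0.0450)² = 0.00202
  I term: (1×0.0840)² = 0.00706
Total = 0.00908. Share from I = 0.00706/0.00908 = 0.777.

77.7%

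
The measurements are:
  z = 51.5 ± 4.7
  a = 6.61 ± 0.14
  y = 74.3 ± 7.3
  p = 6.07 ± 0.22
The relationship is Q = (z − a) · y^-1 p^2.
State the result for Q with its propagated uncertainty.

Let u = z − a = 44.9. δu = √(δz² + δa²) = √(22.1 + 0.0196) = 4.70, so δu/u = 0.105.
Q is then a monomial in u, y, p:
δQ/Q = √((δu/u)² + (-1·δy/y)² + (2·δp/p)²) = √(0.0110 + 0.00965 + 0.00525) = 0.161
Q = 22.3, so δQ = 0.161 × 22.3 = 3.58.

22.3 ± 3.58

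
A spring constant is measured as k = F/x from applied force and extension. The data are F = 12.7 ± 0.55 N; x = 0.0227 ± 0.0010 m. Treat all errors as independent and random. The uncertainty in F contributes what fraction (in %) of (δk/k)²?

(δk/k)² = (1·δF/F)² + (-1·δx/x)²
  F term: (1×0.0433)² = 0.00188
  x term: (-1×0.0441)² = 0.00194
Total = 0.00382. Share from F = 0.00188/0.00382 = 0.491.

49.1%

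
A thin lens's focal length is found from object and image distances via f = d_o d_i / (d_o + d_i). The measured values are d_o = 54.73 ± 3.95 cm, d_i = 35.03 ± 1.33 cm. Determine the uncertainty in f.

0.779 cm

∂f/∂d_o = (d_i/(d_o+d_i))² = 0.152;  ∂f/∂d_i = (d_o/(d_o+d_i))² = 0.372
δf = √((∂f/∂d_o · δd_o)² + (∂f/∂d_i · δd_i)²) = √(0.362 + 0.244) = 0.779 cm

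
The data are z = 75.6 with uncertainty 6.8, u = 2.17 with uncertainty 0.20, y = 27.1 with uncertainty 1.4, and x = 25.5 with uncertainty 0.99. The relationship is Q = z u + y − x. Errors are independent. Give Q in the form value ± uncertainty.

Let p = z·u = 164. δp/p = √((1·δz/z)² + (1·δu/u)²) = √(0.00809 + 0.00849) = 0.129, so δp = 21.1.
Q = p + y − x: δQ = √(δp² + δy² + δx²) = √(446 + 1.96 + 0.980) = 21.2
Q = 166.

166 ± 21.2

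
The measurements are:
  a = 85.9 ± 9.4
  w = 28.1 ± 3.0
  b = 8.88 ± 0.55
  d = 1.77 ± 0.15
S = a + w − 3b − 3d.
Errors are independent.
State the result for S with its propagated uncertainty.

82.1 ± 10.0

For a sum/difference, combine absolute errors in quadrature:
  (δa)² = 88.4;  (δw)² = 9.00;  (3·δb)² = 2.72;  (3·δd)² = 0.202
δS = √(100) = 10.0
S = 82.1.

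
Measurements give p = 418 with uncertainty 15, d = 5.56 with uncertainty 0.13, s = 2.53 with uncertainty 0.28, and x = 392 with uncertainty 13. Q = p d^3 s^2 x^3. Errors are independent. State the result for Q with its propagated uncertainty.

(2.77 ± 0.707) × 10^13

Products/powers → add relative errors in quadrature, weighted by exponent:
  (1·δp/p)² = (1×0.0359)² = 0.00129;  (3·δd/d)² = (3×0.0234)² = 0.00492;  (2·δs/s)² = (2×0.111)² = 0.0490;  (3·δx/x)² = (3×0.0332)² = 0.00990
δQ/Q = √(0.0651) = 0.255
Q = 2.77e+13, so δQ = 0.255 × 2.77e+13 = 7.07e+12.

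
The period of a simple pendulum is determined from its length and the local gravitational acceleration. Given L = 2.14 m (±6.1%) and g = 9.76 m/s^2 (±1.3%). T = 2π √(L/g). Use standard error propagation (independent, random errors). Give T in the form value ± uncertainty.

2.94 ± 0.0918 s

Since T is a product/quotient, work with relative uncertainties:
  (½·δL/L)² = (0.5×0.0610)² = 0.000930;  (−½·δg/g)² = (-0.5×0.0130)² = 4.23e-05
δT/T = √(0.000973) = 0.0312
T = 2.94 s, so δT = 0.0312 × 2.94 = 0.0918 s.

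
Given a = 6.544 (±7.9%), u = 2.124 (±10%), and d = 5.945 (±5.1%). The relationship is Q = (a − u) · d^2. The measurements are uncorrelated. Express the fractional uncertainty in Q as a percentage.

Let w = a − u = 4.420. δw = √(δa² + δu²) = √(0.267 + 0.0451) = 0.559, so δw/w = 0.126.
Q is then a monomial in w, d:
δQ/Q = √((δw/w)² + (2·δd/d)²) = √(0.0160 + 0.0104) = 0.162

16.2%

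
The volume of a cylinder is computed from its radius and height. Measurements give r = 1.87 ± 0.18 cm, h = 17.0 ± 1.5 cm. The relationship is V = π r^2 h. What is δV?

39.6 cm^3

For a monomial V ∝ r^2, h, fractional errors add in quadrature:
  (2·δr/r)² = (2×0.0963)² = 0.0371;  (1·δh/h)² = (1×0.0882)² = 0.00779
δV/V = √(0.0448) = 0.212
V = 187 cm^3, so δV = 0.212 × 187 = 39.6 cm^3.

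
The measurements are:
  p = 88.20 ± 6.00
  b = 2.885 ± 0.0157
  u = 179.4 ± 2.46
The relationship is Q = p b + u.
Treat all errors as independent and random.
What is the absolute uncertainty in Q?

Let w = p·b = 254.5. δw/w = √((1·δp/p)² + (1·δb/b)²) = √(0.00463 + 2.96e-05) = 0.0682, so δw = 17.4.
Q = w + u: δQ = √(δw² + δu²) = √(302 + 6.05) = 17.5

17.5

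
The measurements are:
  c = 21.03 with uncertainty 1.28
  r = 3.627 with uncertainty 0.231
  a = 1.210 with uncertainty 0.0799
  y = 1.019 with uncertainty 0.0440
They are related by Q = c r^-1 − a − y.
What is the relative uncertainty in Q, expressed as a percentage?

14.5%

Let p = c·r^-1 = 5.798. δp/p = √((1·δc/c)² + (-1·δr/r)²) = √(0.00370 + 0.00406) = 0.0881, so δp = 0.511.
Q = p − a − y: δQ = √(δp² + δa² + δy²) = √(0.261 + 0.00638 + 0.00194) = 0.519
Q = 3.569, so δQ/Q = 0.519/3.569 = 0.145.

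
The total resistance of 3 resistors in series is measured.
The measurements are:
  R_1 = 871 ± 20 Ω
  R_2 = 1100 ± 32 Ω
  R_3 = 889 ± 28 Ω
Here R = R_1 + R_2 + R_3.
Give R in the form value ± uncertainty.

Absolute uncertainties add in quadrature for a linear combination:
  (δR_1)² = 400;  (δR_2)² = 1020;  (δR_3)² = 784
δR = √(2210) = 47.0 Ω
R = 2860 Ω.

2860 ± 47.0 Ω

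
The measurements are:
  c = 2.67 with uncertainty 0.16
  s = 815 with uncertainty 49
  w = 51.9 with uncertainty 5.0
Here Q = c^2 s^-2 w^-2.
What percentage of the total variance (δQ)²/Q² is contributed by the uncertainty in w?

56.3%

(δQ/Q)² = (2·δc/c)² + (-2·δs/s)² + (-2·δw/w)²
  c term: (2×0.0599)² = 0.0144
  s term: (-2×0.0601)² = 0.0145
  w term: (-2×0.0963)² = 0.0371
Total = 0.0659. Share from w = 0.0371/0.0659 = 0.563.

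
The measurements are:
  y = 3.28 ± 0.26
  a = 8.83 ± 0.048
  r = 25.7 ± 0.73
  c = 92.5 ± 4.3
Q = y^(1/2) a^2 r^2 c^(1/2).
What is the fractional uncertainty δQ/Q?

Each factor contributes (exponent × relative error)² to (δQ/Q)²:
  (½·δy/y)² = (0.5×0.0793)² = 0.00157;  (2·δa/a)² = (2×0.00544)² = 0.000118;  (2·δr/r)² = (2×0.0284)² = 0.00323;  (½·δc/c)² = (0.5×0.0465)² = 0.000540
δQ/Q = √(0.00546) = 0.0739

0.0739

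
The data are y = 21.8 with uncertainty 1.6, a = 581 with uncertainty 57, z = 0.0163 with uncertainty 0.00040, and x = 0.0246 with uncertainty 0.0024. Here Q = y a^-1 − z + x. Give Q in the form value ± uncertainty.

0.0458 ± 0.00520

Let p = y·a^-1 = 0.0375. δp/p = √((1·δy/y)² + (-1·δa/a)²) = √(0.00539 + 0.00962) = 0.123, so δp = 0.00460.
Q = p − z + x: δQ = √(δp² + δz² + δx²) = √(2.11e-05 + 1.6e-07 + 5.76e-06) = 0.00520
Q = 0.0458.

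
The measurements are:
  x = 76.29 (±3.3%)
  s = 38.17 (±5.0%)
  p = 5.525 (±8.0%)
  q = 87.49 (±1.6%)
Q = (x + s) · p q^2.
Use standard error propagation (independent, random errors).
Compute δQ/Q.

0.0905

Let u = x + s = 114.5. δu = √(δx² + δs²) = √(6.34 + 3.64) = 3.16, so δu/u = 0.0276.
Q is then a monomial in u, p, q:
δQ/Q = √((δu/u)² + (1·δp/p)² + (2·δq/q)²) = √(0.000762 + 0.00640 + 0.00102) = 0.0905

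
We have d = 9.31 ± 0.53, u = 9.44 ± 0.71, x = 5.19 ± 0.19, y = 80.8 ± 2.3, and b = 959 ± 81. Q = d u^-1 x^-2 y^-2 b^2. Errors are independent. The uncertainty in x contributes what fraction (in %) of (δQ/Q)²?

11.6%

(δQ/Q)² = (1·δd/d)² + (-1·δu/u)² + (-2·δx/x)² + (-2·δy/y)² + (2·δb/b)²
  d term: (1×0.0569)² = 0.00324
  u term: (-1×0.0752)² = 0.00566
  x term: (-2×0.0366)² = 0.00536
  y term: (-2×0.0285)² = 0.00324
  b term: (2×0.0845)² = 0.0285
Total = 0.0460. Share from x = 0.00536/0.0460 = 0.116.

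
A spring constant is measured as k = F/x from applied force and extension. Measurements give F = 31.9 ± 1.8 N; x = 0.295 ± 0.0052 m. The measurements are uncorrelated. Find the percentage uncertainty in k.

5.91%

For a monomial k ∝ F, x^-1, fractional errors add in quadrature:
  (1·δF/F)² = (1×0.0564)² = 0.00318;  (-1·δx/x)² = (-1×0.0176)² = 0.000311
δk/k = √(0.00349) = 0.0591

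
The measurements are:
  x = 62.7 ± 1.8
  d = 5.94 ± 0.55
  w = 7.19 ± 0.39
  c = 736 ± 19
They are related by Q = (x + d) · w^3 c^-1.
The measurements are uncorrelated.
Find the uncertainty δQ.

5.79

Let u = x + d = 68.6. δu = √(δx² + δd²) = √(3.24 + 0.303) = 1.88, so δu/u = 0.0274.
Q is then a monomial in u, w, c:
δQ/Q = √((δu/u)² + (3·δw/w)² + (-1·δc/c)²) = √(0.000752 + 0.0265 + 0.000666) = 0.167
Q = 34.7, so δQ = 0.167 × 34.7 = 5.79.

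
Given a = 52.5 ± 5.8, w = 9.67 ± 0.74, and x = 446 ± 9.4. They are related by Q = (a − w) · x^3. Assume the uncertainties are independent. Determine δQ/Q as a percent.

Let u = a − w = 42.8. δu = √(δa² + δw²) = √(33.6 + 0.548) = 5.85, so δu/u = 0.137.
Q is then a monomial in u, x:
δQ/Q = √((δu/u)² + (3·δx/x)²) = √(0.0186 + 0.00400) = 0.150

15.0%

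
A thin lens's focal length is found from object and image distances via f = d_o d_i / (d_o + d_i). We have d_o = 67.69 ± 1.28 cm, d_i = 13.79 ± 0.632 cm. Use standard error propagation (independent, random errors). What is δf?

0.438 cm

∂f/∂d_o = (d_i/(d_o+d_i))² = 0.0286;  ∂f/∂d_i = (d_o/(d_o+d_i))² = 0.690
δf = √((∂f/∂d_o · δd_o)² + (∂f/∂d_i · δd_i)²) = √(0.00134 + 0.190) = 0.438 cm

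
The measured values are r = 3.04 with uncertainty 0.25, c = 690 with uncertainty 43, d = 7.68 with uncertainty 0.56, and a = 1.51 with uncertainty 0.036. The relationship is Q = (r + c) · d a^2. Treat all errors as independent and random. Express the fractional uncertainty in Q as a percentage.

Let u = r + c = 693. δu = √(δr² + δc²) = √(0.0625 + 1850) = 43.0, so δu/u = 0.0620.
Q is then a monomial in u, d, a:
δQ/Q = √((δu/u)² + (1·δd/d)² + (2·δa/a)²) = √(0.00385 + 0.00532 + 0.00227) = 0.107

10.7%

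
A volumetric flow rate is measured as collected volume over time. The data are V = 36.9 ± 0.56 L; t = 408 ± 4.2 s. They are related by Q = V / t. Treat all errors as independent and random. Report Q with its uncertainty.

0.0904 ± 0.00166 L/s

Relative error in a monomial: (δQ/Q)² = Σ (nᵢ · δxᵢ/xᵢ)².
  (1·δV/V)² = (1×0.0152)² = 0.000230;  (-1·δt/t)² = (-1×0.0103)² = 0.000106
δQ/Q = √(0.000336) = 0.0183
Q = 0.0904 L/s, so δQ = 0.0183 × 0.0904 = 0.00166 L/s.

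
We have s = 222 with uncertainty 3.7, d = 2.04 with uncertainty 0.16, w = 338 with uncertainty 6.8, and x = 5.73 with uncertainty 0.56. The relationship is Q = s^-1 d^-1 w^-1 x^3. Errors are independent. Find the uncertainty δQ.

0.000374

Q is a product of powers, so relative uncertainties combine in quadrature:
  (-1·δs/s)² = (-1×0.0167)² = 0.000278;  (-1·δd/d)² = (-1×0.0784)² = 0.00615;  (-1·δw/w)² = (-1×0.0201)² = 0.000405;  (3·δx/x)² = (3×0.0977)² = 0.0860
δQ/Q = √(0.0928) = 0.305
Q = 0.00123, so δQ = 0.305 × 0.00123 = 0.000374.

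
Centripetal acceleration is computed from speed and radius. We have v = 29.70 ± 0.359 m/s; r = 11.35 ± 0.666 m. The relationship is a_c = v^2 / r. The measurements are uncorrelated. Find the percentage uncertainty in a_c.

6.35%

Each factor contributes (exponent × relative error)² to (δa_c/a_c)²:
  (2·δv/v)² = (2×0.0121)² = 0.000584;  (-1·δr/r)² = (-1×0.0587)² = 0.00344
δa_c/a_c = √(0.00403) = 0.0635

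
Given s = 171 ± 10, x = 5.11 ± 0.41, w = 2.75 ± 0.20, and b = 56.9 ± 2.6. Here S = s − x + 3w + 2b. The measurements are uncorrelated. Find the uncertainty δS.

Each term contributes (cᵢ δxᵢ)² to (δS)²:
  (δs)² = 100;  (δx)² = 0.168;  (3·δw)² = 0.360;  (2·δb)² = 27.0
δS = √(128) = 11.3

11.3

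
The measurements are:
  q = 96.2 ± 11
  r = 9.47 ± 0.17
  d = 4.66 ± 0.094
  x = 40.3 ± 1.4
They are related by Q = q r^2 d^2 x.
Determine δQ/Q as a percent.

13.1%

Each factor contributes (exponent × relative error)² to (δQ/Q)²:
  (1·δq/q)² = (1×0.114)² = 0.0131;  (2·δr/r)² = (2×0.0180)² = 0.00129;  (2·δd/d)² = (2×0.0202)² = 0.00163;  (1·δx/x)² = (1×0.0347)² = 0.00121
δQ/Q = √(0.0172) = 0.131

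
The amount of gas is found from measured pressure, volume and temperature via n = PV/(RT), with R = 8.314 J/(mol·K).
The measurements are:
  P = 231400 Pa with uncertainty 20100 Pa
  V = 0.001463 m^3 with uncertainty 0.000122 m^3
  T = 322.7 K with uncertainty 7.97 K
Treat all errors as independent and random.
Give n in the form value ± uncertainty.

0.1262 ± 0.0155 mol

Products/powers → add relative errors in quadrature, weighted by exponent:
  (1·δP/P)² = (1×0.0869)² = 0.00755;  (1·δV/V)² = (1×0.0834)² = 0.00695;  (-1·δT/T)² = (-1×0.0247)² = 0.000610
δn/n = √(0.0151) = 0.123
n = 0.1262 mol, so δn = 0.123 × 0.1262 = 0.0155 mol.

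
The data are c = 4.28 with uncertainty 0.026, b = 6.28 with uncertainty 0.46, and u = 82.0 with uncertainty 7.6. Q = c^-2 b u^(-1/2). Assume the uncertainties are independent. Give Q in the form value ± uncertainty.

0.0379 ± 0.00331

Q is a product of powers, so relative uncertainties combine in quadrature:
  (-2·δc/c)² = (-2×0.00607)² = 0.000148;  (1·δb/b)² = (1×0.0732)² = 0.00537;  (−½·δu/u)² = (-0.5×0.0927)² = 0.00215
δQ/Q = √(0.00766) = 0.0875
Q = 0.0379, so δQ = 0.0875 × 0.0379 = 0.00331.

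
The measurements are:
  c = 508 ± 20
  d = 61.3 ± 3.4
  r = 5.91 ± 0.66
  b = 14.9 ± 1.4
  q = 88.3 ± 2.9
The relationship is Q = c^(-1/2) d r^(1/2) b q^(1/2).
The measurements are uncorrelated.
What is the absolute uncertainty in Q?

116

Since Q is a product/quotient, work with relative uncertainties:
  (−½·δc/c)² = (-0.5×0.0394)² = 0.000388;  (1·δd/d)² = (1×0.0555)² = 0.00308;  (½·δr/r)² = (0.5×0.112)² = 0.00312;  (1·δb/b)² = (1×0.0940)² = 0.00883;  (½·δq/q)² = (0.5×0.0328)² = 0.000270
δQ/Q = √(0.0157) = 0.125
Q = 926, so δQ = 0.125 × 926 = 116.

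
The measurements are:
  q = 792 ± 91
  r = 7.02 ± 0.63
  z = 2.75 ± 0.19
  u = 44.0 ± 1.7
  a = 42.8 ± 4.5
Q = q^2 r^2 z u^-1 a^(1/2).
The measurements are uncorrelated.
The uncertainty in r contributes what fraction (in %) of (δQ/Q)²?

34.3%

(δQ/Q)² = (2·δq/q)² + (2·δr/r)² + (1·δz/z)² + (-1·δu/u)² + (½·δa/a)²
  q term: (2×0.115)² = 0.0528
  r term: (2×0.0897)² = 0.0322
  z term: (1×0.0691)² = 0.00477
  u term: (-1×0.0386)² = 0.00149
  a term: (0.5×0.105)² = 0.00276
Total = 0.0941. Share from r = 0.0322/0.0941 = 0.343.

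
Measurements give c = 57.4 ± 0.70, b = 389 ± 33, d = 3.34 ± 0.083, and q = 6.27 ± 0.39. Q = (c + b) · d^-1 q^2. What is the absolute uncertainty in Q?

772

Let u = c + b = 446. δu = √(δc² + δb²) = √(0.490 + 1090) = 33.0, so δu/u = 0.0739.
Q is then a monomial in u, d, q:
δQ/Q = √((δu/u)² + (-1·δd/d)² + (2·δq/q)²) = √(0.00547 + 0.000618 + 0.0155) = 0.147
Q = 5250, so δQ = 0.147 × 5250 = 772.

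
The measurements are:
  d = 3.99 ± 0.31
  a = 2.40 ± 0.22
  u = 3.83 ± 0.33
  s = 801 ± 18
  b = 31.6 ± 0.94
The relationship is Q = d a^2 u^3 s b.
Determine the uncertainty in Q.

1.07e+07

For a monomial Q ∝ d, a^2, u^3, s, b, fractional errors add in quadrature:
  (1·δd/d)² = (1×0.0777)² = 0.00604;  (2·δa/a)² = (2×0.0917)² = 0.0336;  (3·δu/u)² = (3×0.0862)² = 0.0668;  (1·δs/s)² = (1×0.0225)² = 0.000505;  (1·δb/b)² = (1×0.0297)² = 0.000885
δQ/Q = √(0.108) = 0.328
Q = 3.27e+07, so δQ = 0.328 × 3.27e+07 = 1.07e+07.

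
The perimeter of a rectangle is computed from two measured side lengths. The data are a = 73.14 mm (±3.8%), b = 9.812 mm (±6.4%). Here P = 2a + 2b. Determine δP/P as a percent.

3.43%

P is a linear combination, so absolute uncertainties add in quadrature:
  (2·δa)² = 30.9;  (2·δb)² = 1.58
δP = √(32.5) = 5.70 mm
P = 165.9 mm, so δP/P = 5.70/165.9 = 0.0343.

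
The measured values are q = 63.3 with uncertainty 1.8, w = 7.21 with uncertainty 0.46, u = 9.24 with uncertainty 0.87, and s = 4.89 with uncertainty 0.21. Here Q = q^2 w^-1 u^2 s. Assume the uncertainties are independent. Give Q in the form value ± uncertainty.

Each factor contributes (exponent × relative error)² to (δQ/Q)²:
  (2·δq/q)² = (2×0.0284)² = 0.00323;  (-1·δw/w)² = (-1×0.0638)² = 0.00407;  (2·δu/u)² = (2×0.0942)² = 0.0355;  (1·δs/s)² = (1×0.0429)² = 0.00184
δQ/Q = √(0.0446) = 0.211
Q = 2.32e+05, so δQ = 0.211 × 2.32e+05 = 49000.

(2.32 ± 0.490) × 10^5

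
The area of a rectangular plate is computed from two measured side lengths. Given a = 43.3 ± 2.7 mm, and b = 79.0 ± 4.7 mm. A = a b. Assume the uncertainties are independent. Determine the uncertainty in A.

For a monomial A ∝ a, b, fractional errors add in quadrature:
  (1·δa/a)² = (1×0.0624)² = 0.00389;  (1·δb/b)² = (1×0.0595)² = 0.00354
δA/A = √(0.00743) = 0.0862
A = 3420 mm^2, so δA = 0.0862 × 3420 = 295 mm^2.

295 mm^2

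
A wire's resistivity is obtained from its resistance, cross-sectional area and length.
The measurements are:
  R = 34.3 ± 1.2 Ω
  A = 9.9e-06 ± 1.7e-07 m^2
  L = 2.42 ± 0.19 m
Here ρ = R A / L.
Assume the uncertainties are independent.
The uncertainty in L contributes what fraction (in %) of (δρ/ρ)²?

80.2%

(δρ/ρ)² = (1·δR/R)² + (1·δA/A)² + (-1·δL/L)²
  R term: (1×0.0350)² = 0.00122
  A term: (1×0.0172)² = 0.000295
  L term: (-1×0.0785)² = 0.00616
Total = 0.00768. Share from L = 0.00616/0.00768 = 0.802.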